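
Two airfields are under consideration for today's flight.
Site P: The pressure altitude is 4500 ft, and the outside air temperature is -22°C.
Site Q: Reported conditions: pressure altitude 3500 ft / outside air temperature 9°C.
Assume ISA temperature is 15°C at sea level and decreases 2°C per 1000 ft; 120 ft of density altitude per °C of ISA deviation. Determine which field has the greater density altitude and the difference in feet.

Site Q by 2480 ft

Site P: ISA temp = 6°C, deviation -28°C, DA = 4500 + 120 × (-28) = 1140 ft.
Site Q: ISA temp = 8°C, deviation +1°C, DA = 3500 + 120 × 1 = 3620 ft.
Site Q is higher by 3620 − 1140 = 2480 ft.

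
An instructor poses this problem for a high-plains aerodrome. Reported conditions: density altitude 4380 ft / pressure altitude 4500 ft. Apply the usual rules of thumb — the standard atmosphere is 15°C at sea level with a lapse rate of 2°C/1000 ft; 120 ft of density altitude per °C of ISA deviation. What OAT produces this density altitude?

Density altitude − pressure altitude = 4380 − 4500 = -120 ft.
At 120 ft/°C that is an ISA deviation of -120/120 = -1°C.
ISA temperature at 4500 ft = 15 − 2 × (4500/1000) = 6°C.
OAT = ISA + deviation = 6 + (-1) = 5°C.

5°C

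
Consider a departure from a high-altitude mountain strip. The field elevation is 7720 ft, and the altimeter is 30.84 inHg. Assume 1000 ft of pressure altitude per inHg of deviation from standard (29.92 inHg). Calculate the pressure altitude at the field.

6800 ft

Pressure correction = (29.92 − 30.84) × 1000 = -920 ft.
Pressure altitude = 7720 + (-920) = 6800 ft.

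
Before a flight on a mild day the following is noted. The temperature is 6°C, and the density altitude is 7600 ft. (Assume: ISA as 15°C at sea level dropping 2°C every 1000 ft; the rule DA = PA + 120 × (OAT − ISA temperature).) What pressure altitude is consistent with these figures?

7000 ft

DA = PA + 120 × (OAT − (15 − 2·PA/1000)) = PA + 120·OAT − 1800 + 0.24·PA = 1.24·PA + 120·OAT − 1800.
So 1.24·PA = 7600 − 120 × 6 + 1800 = 8680.
PA = 8680 / 1.24 = 7000 ft.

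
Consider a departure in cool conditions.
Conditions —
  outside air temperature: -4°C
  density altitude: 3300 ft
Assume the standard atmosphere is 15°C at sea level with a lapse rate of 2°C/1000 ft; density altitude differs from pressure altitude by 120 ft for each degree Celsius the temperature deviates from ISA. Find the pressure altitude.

4500 ft

DA = PA + 120 × (OAT − (15 − 2·PA/1000)) = PA + 120·OAT − 1800 + 0.24·PA = 1.24·PA + 120·OAT − 1800.
So 1.24·PA = 3300 − 120 × (-4) + 1800 = 5580.
PA = 5580 / 1.24 = 4500 ft.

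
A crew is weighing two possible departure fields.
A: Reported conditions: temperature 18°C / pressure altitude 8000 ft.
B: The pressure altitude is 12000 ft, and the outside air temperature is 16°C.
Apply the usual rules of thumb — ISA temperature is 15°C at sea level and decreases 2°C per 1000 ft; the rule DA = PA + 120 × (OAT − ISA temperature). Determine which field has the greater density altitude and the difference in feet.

B by 4720 ft

A: ISA temp = -1°C, deviation +19°C, DA = 8000 + 120 × 19 = 10280 ft.
B: ISA temp = -9°C, deviation +25°C, DA = 12000 + 120 × 25 = 15000 ft.
B is higher by 15000 − 10280 = 4720 ft.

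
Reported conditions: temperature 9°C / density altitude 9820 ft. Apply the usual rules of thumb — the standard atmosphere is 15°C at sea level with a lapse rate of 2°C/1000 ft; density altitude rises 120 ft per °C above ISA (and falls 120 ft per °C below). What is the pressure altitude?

8500 ft

DA = PA + 120 × (OAT − (15 − 2·PA/1000)) = PA + 120·OAT − 1800 + 0.24·PA = 1.24·PA + 120·OAT − 1800.
So 1.24·PA = 9820 − 120 × 9 + 1800 = 10540.
PA = 10540 / 1.24 = 8500 ft.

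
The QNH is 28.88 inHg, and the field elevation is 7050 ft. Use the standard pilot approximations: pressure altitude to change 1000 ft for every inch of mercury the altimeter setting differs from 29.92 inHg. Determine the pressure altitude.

Pressure correction = (29.92 − 28.88) × 1000 = +1040 ft.
Pressure altitude = 7050 + (+1040) = 8090 ft.

8090 ft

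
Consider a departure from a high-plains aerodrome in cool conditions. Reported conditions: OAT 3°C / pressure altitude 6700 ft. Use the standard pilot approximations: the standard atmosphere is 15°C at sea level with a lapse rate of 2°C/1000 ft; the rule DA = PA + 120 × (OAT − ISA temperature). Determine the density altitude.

ISA temperature at 6700 ft = 15 − 2 × (6700/1000) = 1.6°C.
ISA deviation = 3 − 1.6 = +1.4°C.
Density altitude = 6700 + 120 × (1.4) = 6700 + (+168) = 6868 ft.

6868 ft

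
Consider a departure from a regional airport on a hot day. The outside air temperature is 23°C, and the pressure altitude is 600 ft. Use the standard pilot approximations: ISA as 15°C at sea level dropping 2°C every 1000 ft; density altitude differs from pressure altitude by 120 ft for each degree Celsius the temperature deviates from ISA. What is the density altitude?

1704 ft

ISA temperature at 600 ft = 15 − 2 × (600/1000) = 13.8°C.
ISA deviation = 23 − 13.8 = +9.2°C.
Density altitude = 600 + 120 × (9.2) = 600 + (+1104) = 1704 ft.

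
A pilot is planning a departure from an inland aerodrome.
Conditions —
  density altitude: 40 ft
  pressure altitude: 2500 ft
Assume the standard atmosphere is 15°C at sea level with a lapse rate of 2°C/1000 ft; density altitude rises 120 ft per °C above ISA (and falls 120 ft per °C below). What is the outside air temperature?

-10.5°C

Density altitude − pressure altitude = 40 − 2500 = -2460 ft.
At 120 ft/°C that is an ISA deviation of -2460/120 = -20.5°C.
ISA temperature at 2500 ft = 15 − 2 × (2500/1000) = 10°C.
OAT = ISA + deviation = 10 + (-20.5) = -10.5°C.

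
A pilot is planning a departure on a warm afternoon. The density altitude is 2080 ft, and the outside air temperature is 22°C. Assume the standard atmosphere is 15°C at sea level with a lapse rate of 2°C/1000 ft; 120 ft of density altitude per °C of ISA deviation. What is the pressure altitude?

1000 ft

DA = PA + 120 × (OAT − (15 − 2·PA/1000)) = PA + 120·OAT − 1800 + 0.24·PA = 1.24·PA + 120·OAT − 1800.
So 1.24·PA = 2080 − 120 × 22 + 1800 = 1240.
PA = 1240 / 1.24 = 1000 ft.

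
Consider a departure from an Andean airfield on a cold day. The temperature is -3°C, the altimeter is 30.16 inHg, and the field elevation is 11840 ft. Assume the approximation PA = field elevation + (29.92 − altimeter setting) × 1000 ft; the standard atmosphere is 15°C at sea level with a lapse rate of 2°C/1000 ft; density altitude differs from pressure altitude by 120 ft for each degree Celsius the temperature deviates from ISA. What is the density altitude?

12224 ft

Pressure altitude = 11840 + (29.92 − 30.16) × 1000 = 11840 + (-240) = 11600 ft.
ISA temperature at 11600 ft = 15 − 2 × (11600/1000) = -8.2°C.
ISA deviation = -3 − (-8.2) = +5.2°C.
Density altitude = 11600 + 120 × (5.2) = 12224 ft.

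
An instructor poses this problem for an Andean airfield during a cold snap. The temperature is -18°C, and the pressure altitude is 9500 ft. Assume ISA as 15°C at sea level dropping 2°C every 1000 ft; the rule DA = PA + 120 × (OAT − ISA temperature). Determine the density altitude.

7820 ft

ISA temperature at 9500 ft = 15 − 2 × (9500/1000) = -4°C.
ISA deviation = -18 − (-4) = -14°C.
Density altitude = 9500 + 120 × (-14) = 9500 + (-1680) = 7820 ft.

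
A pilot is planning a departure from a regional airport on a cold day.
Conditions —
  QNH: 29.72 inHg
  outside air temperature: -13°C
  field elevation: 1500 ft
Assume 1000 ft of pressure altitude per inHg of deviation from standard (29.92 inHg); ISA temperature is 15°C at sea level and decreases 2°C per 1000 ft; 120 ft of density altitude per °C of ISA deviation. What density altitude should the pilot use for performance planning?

Pressure altitude = 1500 + (29.92 − 29.72) × 1000 = 1500 + (+200) = 1700 ft.
ISA temperature at 1700 ft = 15 − 2 × (1700/1000) = 11.6°C.
ISA deviation = -13 − 11.6 = -24.6°C.
Density altitude = 1700 + 120 × (-24.6) = -1252 ft.

-1252 ft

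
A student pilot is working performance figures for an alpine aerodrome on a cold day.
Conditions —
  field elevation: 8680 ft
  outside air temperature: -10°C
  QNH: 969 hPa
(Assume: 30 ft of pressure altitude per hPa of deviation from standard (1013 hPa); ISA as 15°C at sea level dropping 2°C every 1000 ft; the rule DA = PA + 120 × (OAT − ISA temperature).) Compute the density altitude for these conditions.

Pressure altitude = 8680 + (1013 − 969) × 30 = 8680 + (+1320) = 10000 ft.
ISA temperature at 10000 ft = 15 − 2 × (10000/1000) = -5°C.
ISA deviation = -10 − (-5) = -5°C.
Density altitude = 10000 + 120 × (-5) = 9400 ft.

9400 ft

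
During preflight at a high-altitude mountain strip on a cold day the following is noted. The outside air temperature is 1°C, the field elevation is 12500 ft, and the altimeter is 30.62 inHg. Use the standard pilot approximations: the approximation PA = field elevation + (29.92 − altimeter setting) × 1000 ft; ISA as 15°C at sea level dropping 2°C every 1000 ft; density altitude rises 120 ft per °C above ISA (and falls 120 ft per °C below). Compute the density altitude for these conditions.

12952 ft

Pressure altitude = 12500 + (29.92 − 30.62) × 1000 = 12500 + (-700) = 11800 ft.
ISA temperature at 11800 ft = 15 − 2 × (11800/1000) = -8.6°C.
ISA deviation = 1 − (-8.6) = +9.6°C.
Density altitude = 11800 + 120 × (9.6) = 12952 ft.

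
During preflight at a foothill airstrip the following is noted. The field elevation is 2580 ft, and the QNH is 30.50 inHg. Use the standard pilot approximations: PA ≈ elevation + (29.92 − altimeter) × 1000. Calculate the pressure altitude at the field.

Pressure correction = (29.92 − 30.50) × 1000 = -580 ft.
Pressure altitude = 2580 + (-580) = 2000 ft.

2000 ft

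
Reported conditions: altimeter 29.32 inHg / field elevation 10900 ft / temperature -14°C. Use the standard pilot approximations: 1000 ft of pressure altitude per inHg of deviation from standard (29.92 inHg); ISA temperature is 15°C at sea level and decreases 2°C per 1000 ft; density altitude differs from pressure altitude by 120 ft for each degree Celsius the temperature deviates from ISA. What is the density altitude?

Pressure altitude = 10900 + (29.92 − 29.32) × 1000 = 10900 + (+600) = 11500 ft.
ISA temperature at 11500 ft = 15 − 2 × (11500/1000) = -8°C.
ISA deviation = -14 − (-8) = -6°C.
Density altitude = 11500 + 120 × (-6) = 10780 ft.

10780 ft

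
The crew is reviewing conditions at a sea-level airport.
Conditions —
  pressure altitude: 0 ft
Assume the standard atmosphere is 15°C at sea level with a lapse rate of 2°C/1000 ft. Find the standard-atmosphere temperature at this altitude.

ISA temperature = 15 − 2 × (0/1000) = 15 − 0 = 15°C.

15°C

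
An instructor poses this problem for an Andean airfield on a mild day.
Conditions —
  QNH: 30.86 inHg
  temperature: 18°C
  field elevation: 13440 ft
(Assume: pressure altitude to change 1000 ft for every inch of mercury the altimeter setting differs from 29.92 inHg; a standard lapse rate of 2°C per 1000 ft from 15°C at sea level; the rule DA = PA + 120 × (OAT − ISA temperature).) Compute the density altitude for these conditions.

15860 ft

Pressure altitude = 13440 + (29.92 − 30.86) × 1000 = 13440 + (-940) = 12500 ft.
ISA temperature at 12500 ft = 15 − 2 × (12500/1000) = -10°C.
ISA deviation = 18 − (-10) = +28°C.
Density altitude = 12500 + 120 × (28) = 15860 ft.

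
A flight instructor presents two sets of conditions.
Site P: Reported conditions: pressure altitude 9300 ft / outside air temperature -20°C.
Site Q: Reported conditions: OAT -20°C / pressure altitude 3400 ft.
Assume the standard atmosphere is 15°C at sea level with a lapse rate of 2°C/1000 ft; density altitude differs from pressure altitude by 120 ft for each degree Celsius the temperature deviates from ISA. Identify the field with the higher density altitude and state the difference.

Site P by 7316 ft

Site P: ISA temp = -3.6°C, deviation -16.4°C, DA = 9300 + 120 × (-16.4) = 7332 ft.
Site Q: ISA temp = 8.2°C, deviation -28.2°C, DA = 3400 + 120 × (-28.2) = 16 ft.
Site P is higher by 7332 − 16 = 7316 ft.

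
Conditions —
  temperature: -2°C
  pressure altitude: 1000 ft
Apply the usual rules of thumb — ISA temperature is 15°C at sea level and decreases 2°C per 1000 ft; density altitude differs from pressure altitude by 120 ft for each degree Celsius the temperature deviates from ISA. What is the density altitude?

ISA temperature at 1000 ft = 15 − 2 × (1000/1000) = 13°C.
ISA deviation = -2 − 13 = -15°C.
Density altitude = 1000 + 120 × (-15) = 1000 + (-1800) = -800 ft.

-800 ft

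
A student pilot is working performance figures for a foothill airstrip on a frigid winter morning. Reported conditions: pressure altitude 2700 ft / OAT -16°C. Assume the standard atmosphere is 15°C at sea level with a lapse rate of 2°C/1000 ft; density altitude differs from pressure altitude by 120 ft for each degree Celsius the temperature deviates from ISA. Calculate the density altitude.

ISA temperature at 2700 ft = 15 − 2 × (2700/1000) = 9.6°C.
ISA deviation = -16 − 9.6 = -25.6°C.
Density altitude = 2700 + 120 × (-25.6) = 2700 + (-3072) = -372 ft.

-372 ft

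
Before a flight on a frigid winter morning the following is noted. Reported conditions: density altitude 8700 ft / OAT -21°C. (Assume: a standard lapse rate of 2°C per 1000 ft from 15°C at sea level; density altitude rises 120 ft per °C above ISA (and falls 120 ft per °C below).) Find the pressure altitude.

10500 ft

DA = PA + 120 × (OAT − (15 − 2·PA/1000)) = PA + 120·OAT − 1800 + 0.24·PA = 1.24·PA + 120·OAT − 1800.
So 1.24·PA = 8700 − 120 × (-21) + 1800 = 13020.
PA = 13020 / 1.24 = 10500 ft.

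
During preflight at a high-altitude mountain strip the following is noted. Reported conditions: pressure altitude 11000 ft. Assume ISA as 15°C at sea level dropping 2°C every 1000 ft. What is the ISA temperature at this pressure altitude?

ISA temperature = 15 − 2 × (11000/1000) = 15 − 22 = -7°C.

-7°C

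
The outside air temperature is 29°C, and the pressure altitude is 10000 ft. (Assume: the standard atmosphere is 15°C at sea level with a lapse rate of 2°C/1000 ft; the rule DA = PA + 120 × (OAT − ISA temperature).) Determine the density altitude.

14080 ft

ISA temperature at 10000 ft = 15 − 2 × (10000/1000) = -5°C.
ISA deviation = 29 − (-5) = +34°C.
Density altitude = 10000 + 120 × (34) = 10000 + (+4080) = 14080 ft.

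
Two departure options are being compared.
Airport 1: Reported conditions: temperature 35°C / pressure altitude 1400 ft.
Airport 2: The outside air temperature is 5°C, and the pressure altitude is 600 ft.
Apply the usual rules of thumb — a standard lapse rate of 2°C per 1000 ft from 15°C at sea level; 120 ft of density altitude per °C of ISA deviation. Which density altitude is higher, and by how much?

Airport 1 by 4592 ft

Airport 1: ISA temp = 12.2°C, deviation +22.8°C, DA = 1400 + 120 × 22.8 = 4136 ft.
Airport 2: ISA temp = 13.8°C, deviation -8.8°C, DA = 600 + 120 × (-8.8) = -456 ft.
Airport 1 is higher by 4136 − (-456) = 4592 ft.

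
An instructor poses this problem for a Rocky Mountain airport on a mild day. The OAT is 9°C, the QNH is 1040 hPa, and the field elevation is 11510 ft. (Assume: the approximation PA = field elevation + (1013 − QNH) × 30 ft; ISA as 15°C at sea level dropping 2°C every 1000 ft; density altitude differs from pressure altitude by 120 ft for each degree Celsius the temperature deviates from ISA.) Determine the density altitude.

12548 ft

Pressure altitude = 11510 + (1013 − 1040) × 30 = 11510 + (-810) = 10700 ft.
ISA temperature at 10700 ft = 15 − 2 × (10700/1000) = -6.4°C.
ISA deviation = 9 − (-6.4) = +15.4°C.
Density altitude = 10700 + 120 × (15.4) = 12548 ft.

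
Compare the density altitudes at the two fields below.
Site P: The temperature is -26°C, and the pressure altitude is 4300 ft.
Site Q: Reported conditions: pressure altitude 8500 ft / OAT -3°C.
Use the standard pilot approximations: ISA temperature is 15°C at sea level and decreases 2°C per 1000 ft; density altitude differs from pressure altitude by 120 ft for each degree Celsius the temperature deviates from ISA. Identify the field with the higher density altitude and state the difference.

Site Q by 7968 ft

Site P: ISA temp = 6.4°C, deviation -32.4°C, DA = 4300 + 120 × (-32.4) = 412 ft.
Site Q: ISA temp = -2°C, deviation -1°C, DA = 8500 + 120 × (-1) = 8380 ft.
Site Q is higher by 8380 − 412 = 7968 ft.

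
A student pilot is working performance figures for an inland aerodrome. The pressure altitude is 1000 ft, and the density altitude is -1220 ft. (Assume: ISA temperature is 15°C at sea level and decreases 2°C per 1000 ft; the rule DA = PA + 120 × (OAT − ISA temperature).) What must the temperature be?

-5.5°C

Density altitude − pressure altitude = -1220 − 1000 = -2220 ft.
At 120 ft/°C that is an ISA deviation of -2220/120 = -18.5°C.
ISA temperature at 1000 ft = 15 − 2 × (1000/1000) = 13°C.
OAT = ISA + deviation = 13 + (-18.5) = -5.5°C.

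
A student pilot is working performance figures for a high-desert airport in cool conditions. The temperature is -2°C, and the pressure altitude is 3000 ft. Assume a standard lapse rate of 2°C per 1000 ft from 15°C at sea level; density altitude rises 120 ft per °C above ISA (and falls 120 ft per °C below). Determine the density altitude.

ISA temperature at 3000 ft = 15 − 2 × (3000/1000) = 9°C.
ISA deviation = -2 − 9 = -11°C.
Density altitude = 3000 + 120 × (-11) = 3000 + (-1320) = 1680 ft.

1680 ft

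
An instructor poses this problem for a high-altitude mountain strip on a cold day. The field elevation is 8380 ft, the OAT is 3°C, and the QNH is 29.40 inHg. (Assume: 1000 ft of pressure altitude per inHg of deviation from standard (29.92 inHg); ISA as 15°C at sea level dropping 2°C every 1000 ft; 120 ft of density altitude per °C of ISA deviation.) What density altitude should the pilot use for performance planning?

9596 ft

Pressure altitude = 8380 + (29.92 − 29.40) × 1000 = 8380 + (+520) = 8900 ft.
ISA temperature at 8900 ft = 15 − 2 × (8900/1000) = -2.8°C.
ISA deviation = 3 − (-2.8) = +5.8°C.
Density altitude = 8900 + 120 × (5.8) = 9596 ft.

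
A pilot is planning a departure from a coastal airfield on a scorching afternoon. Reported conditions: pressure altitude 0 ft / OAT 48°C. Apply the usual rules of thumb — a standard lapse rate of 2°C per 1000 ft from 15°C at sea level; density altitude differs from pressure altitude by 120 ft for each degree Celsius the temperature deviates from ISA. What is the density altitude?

ISA temperature at 0 ft = 15 − 2 × (0/1000) = 15°C.
ISA deviation = 48 − 15 = +33°C.
Density altitude = 0 + 120 × (33) = 0 + (+3960) = 3960 ft.

3960 ft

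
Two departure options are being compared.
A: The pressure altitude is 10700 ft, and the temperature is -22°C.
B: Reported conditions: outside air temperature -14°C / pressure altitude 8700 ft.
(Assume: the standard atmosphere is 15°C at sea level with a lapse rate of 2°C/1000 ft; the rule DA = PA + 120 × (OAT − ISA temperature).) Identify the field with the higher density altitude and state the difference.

A: ISA temp = -6.4°C, deviation -15.6°C, DA = 10700 + 120 × (-15.6) = 8828 ft.
B: ISA temp = -2.4°C, deviation -11.6°C, DA = 8700 + 120 × (-11.6) = 7308 ft.
A is higher by 8828 − 7308 = 1520 ft.

A by 1520 ft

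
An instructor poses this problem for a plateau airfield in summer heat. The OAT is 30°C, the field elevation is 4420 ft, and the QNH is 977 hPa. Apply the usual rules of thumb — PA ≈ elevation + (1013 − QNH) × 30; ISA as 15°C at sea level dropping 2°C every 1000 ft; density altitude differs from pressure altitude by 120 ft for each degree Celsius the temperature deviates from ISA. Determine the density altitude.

8620 ft

Pressure altitude = 4420 + (1013 − 977) × 30 = 4420 + (+1080) = 5500 ft.
ISA temperature at 5500 ft = 15 − 2 × (5500/1000) = 4°C.
ISA deviation = 30 − 4 = +26°C.
Density altitude = 5500 + 120 × (26) = 8620 ft.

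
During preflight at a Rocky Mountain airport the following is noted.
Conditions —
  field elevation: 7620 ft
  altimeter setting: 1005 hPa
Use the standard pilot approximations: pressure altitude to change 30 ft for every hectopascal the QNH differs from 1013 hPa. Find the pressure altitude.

Pressure correction = (1013 − 1005) × 30 = +240 ft.
Pressure altitude = 7620 + (+240) = 7860 ft.

7860 ft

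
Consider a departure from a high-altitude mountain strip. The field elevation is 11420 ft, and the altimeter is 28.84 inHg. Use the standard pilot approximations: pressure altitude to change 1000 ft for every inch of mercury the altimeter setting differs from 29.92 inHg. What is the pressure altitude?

Pressure correction = (29.92 − 28.84) × 1000 = +1080 ft.
Pressure altitude = 11420 + (+1080) = 12500 ft.

12500 ft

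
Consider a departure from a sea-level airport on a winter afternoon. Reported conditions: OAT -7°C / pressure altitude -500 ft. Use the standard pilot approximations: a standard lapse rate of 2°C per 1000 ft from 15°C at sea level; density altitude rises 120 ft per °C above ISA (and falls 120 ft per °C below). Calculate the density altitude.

ISA temperature at -500 ft = 15 − 2 × (-500/1000) = 16°C.
ISA deviation = -7 − 16 = -23°C.
Density altitude = -500 + 120 × (-23) = -500 + (-2760) = -3260 ft.

-3260 ft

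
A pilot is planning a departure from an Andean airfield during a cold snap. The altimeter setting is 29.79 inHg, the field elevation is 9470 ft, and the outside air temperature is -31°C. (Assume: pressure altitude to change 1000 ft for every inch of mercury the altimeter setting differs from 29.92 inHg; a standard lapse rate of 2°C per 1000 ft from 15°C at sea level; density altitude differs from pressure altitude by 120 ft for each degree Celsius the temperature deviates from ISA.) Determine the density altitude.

Pressure altitude = 9470 + (29.92 − 29.79) × 1000 = 9470 + (+130) = 9600 ft.
ISA temperature at 9600 ft = 15 − 2 × (9600/1000) = -4.2°C.
ISA deviation = -31 − (-4.2) = -26.8°C.
Density altitude = 9600 + 120 × (-26.8) = 6384 ft.

6384 ft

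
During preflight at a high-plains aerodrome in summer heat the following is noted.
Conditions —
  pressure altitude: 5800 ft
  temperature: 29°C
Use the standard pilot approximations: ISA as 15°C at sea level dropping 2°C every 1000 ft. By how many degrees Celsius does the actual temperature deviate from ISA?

ISA+25.6°C

ISA temperature at 5800 ft = 15 − 2 × (5800/1000) = 3.4°C.
Deviation = OAT − ISA = 29 − 3.4 = +25.6°C.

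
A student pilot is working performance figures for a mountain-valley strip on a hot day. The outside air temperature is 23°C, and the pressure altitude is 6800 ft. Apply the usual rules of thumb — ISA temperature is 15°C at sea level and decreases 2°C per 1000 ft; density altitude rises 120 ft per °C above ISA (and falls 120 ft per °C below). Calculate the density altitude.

9392 ft

ISA temperature at 6800 ft = 15 − 2 × (6800/1000) = 1.4°C.
ISA deviation = 23 − 1.4 = +21.6°C.
Density altitude = 6800 + 120 × (21.6) = 6800 + (+2592) = 9392 ft.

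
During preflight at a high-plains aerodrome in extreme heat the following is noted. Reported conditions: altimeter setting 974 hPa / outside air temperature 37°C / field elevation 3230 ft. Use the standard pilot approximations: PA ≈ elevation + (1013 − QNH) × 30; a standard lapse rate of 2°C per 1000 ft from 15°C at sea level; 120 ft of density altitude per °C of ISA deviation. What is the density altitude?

8096 ft

Pressure altitude = 3230 + (1013 − 974) × 30 = 3230 + (+1170) = 4400 ft.
ISA temperature at 4400 ft = 15 − 2 × (4400/1000) = 6.2°C.
ISA deviation = 37 − 6.2 = +30.8°C.
Density altitude = 4400 + 120 × (30.8) = 8096 ft.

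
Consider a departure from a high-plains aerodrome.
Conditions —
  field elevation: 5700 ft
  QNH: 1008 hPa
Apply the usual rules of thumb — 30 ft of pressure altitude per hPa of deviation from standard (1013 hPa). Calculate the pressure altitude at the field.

5850 ft

Pressure correction = (1013 − 1008) × 30 = +150 ft.
Pressure altitude = 5700 + (+150) = 5850 ft.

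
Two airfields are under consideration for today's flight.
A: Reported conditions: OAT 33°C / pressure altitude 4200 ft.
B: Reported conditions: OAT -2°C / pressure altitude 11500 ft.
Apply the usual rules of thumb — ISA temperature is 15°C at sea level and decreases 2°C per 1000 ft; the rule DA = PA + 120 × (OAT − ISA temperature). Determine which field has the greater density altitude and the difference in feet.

A: ISA temp = 6.6°C, deviation +26.4°C, DA = 4200 + 120 × 26.4 = 7368 ft.
B: ISA temp = -8°C, deviation +6°C, DA = 11500 + 120 × 6 = 12220 ft.
B is higher by 12220 − 7368 = 4852 ft.

B by 4852 ft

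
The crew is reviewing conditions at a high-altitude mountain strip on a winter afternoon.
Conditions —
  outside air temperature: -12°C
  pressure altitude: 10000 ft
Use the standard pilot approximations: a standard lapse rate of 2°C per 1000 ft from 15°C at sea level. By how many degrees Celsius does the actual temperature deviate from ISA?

ISA-7°C

ISA temperature at 10000 ft = 15 − 2 × (10000/1000) = -5°C.
Deviation = OAT − ISA = -12 − (-5) = -7°C.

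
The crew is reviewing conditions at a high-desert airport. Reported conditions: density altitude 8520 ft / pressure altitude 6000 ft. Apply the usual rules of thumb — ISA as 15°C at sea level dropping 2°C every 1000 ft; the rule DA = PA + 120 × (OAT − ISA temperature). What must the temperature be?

24°C

Density altitude − pressure altitude = 8520 − 6000 = +2520 ft.
At 120 ft/°C that is an ISA deviation of 2520/120 = +21°C.
ISA temperature at 6000 ft = 15 − 2 × (6000/1000) = 3°C.
OAT = ISA + deviation = 3 + (+21) = 24°C.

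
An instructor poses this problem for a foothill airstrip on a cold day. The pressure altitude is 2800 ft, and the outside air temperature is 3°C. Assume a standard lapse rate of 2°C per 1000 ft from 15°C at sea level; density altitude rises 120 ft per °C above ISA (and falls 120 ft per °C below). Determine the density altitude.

2032 ft

ISA temperature at 2800 ft = 15 − 2 × (2800/1000) = 9.4°C.
ISA deviation = 3 − 9.4 = -6.4°C.
Density altitude = 2800 + 120 × (-6.4) = 2800 + (-768) = 2032 ft.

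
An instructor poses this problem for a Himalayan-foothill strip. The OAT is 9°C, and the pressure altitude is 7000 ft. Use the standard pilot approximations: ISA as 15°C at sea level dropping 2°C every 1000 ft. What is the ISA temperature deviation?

ISA+8°C

ISA temperature at 7000 ft = 15 − 2 × (7000/1000) = 1°C.
Deviation = OAT − ISA = 9 − 1 = +8°C.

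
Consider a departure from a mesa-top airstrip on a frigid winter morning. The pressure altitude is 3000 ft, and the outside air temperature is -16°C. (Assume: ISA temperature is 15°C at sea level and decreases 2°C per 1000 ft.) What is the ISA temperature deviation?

ISA-25°C

ISA temperature at 3000 ft = 15 − 2 × (3000/1000) = 9°C.
Deviation = OAT − ISA = -16 − 9 = -25°C.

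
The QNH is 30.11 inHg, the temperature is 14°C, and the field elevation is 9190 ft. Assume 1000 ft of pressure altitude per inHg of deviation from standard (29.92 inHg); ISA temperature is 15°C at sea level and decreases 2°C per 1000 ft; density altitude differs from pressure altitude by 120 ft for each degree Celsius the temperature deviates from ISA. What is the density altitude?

11040 ft

Pressure altitude = 9190 + (29.92 − 30.11) × 1000 = 9190 + (-190) = 9000 ft.
ISA temperature at 9000 ft = 15 − 2 × (9000/1000) = -3°C.
ISA deviation = 14 − (-3) = +17°C.
Density altitude = 9000 + 120 × (17) = 11040 ft.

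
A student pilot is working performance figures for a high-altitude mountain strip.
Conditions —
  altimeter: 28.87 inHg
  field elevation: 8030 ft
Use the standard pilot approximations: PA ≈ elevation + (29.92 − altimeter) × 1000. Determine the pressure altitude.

9080 ft

Pressure correction = (29.92 − 28.87) × 1000 = +1050 ft.
Pressure altitude = 8030 + (+1050) = 9080 ft.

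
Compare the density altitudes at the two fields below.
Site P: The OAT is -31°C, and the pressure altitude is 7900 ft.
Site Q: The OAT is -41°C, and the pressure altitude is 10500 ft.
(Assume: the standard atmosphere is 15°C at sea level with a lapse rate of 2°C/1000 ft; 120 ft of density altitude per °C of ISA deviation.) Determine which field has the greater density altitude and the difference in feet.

Site P: ISA temp = -0.8°C, deviation -30.2°C, DA = 7900 + 120 × (-30.2) = 4276 ft.
Site Q: ISA temp = -6°C, deviation -35°C, DA = 10500 + 120 × (-35) = 6300 ft.
Site Q is higher by 6300 − 4276 = 2024 ft.

Site Q by 2024 ft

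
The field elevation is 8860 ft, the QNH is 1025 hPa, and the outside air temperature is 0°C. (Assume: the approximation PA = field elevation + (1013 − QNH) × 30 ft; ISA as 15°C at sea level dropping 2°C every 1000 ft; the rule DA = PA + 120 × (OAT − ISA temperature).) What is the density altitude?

8740 ft

Pressure altitude = 8860 + (1013 − 1025) × 30 = 8860 + (-360) = 8500 ft.
ISA temperature at 8500 ft = 15 − 2 × (8500/1000) = -2°C.
ISA deviation = 0 − (-2) = +2°C.
Density altitude = 8500 + 120 × (2) = 8740 ft.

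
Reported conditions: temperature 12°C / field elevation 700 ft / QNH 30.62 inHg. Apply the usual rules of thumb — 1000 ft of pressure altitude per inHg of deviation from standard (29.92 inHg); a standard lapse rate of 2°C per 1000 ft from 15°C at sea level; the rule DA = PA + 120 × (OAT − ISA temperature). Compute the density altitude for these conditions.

Pressure altitude = 700 + (29.92 − 30.62) × 1000 = 700 + (-700) = 0 ft.
ISA temperature at 0 ft = 15 − 2 × (0/1000) = 15°C.
ISA deviation = 12 − 15 = -3°C.
Density altitude = 0 + 120 × (-3) = -360 ft.

-360 ft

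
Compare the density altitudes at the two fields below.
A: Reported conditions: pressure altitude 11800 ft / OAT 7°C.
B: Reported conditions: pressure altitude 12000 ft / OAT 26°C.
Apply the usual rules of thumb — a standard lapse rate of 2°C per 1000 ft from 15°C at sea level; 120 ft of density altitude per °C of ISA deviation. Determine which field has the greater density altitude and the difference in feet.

B by 2528 ft

A: ISA temp = -8.6°C, deviation +15.6°C, DA = 11800 + 120 × 15.6 = 13672 ft.
B: ISA temp = -9°C, deviation +35°C, DA = 12000 + 120 × 35 = 16200 ft.
B is higher by 16200 − 13672 = 2528 ft.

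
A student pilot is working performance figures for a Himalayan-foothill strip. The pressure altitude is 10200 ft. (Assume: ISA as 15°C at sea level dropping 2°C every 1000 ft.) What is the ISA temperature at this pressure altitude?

-5.4°C

ISA temperature = 15 − 2 × (10200/1000) = 15 − 20.4 = -5.4°C.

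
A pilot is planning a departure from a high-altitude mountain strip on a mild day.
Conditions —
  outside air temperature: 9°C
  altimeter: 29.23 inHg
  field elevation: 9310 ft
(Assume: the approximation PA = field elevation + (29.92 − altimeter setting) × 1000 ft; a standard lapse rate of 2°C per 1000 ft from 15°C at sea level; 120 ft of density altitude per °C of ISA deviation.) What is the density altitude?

Pressure altitude = 9310 + (29.92 − 29.23) × 1000 = 9310 + (+690) = 10000 ft.
ISA temperature at 10000 ft = 15 − 2 × (10000/1000) = -5°C.
ISA deviation = 9 − (-5) = +14°C.
Density altitude = 10000 + 120 × (14) = 11680 ft.

11680 ft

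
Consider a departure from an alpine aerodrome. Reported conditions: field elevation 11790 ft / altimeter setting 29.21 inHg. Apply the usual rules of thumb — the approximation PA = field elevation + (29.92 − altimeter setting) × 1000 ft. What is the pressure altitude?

12500 ft

Pressure correction = (29.92 − 29.21) × 1000 = +710 ft.
Pressure altitude = 11790 + (+710) = 12500 ft.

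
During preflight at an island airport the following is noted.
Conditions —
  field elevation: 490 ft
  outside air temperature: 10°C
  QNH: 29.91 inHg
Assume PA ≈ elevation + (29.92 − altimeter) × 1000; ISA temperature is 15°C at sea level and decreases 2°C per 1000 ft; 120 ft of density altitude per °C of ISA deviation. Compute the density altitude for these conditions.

20 ft

Pressure altitude = 490 + (29.92 − 29.91) × 1000 = 490 + (+10) = 500 ft.
ISA temperature at 500 ft = 15 − 2 × (500/1000) = 14°C.
ISA deviation = 10 − 14 = -4°C.
Density altitude = 500 + 120 × (-4) = 20 ft.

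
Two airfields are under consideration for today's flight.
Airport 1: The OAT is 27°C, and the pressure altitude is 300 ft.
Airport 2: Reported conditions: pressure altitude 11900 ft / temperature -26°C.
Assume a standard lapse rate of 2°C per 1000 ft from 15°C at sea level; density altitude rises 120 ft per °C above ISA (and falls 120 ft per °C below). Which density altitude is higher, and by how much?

Airport 2 by 8024 ft

Airport 1: ISA temp = 14.4°C, deviation +12.6°C, DA = 300 + 120 × 12.6 = 1812 ft.
Airport 2: ISA temp = -8.8°C, deviation -17.2°C, DA = 11900 + 120 × (-17.2) = 9836 ft.
Airport 2 is higher by 9836 − 1812 = 8024 ft.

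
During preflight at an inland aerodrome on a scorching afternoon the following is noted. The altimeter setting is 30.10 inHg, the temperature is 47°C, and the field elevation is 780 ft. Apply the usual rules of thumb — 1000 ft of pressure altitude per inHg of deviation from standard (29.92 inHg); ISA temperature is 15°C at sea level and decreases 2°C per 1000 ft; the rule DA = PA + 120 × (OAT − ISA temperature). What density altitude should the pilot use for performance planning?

4584 ft

Pressure altitude = 780 + (29.92 − 30.10) × 1000 = 780 + (-180) = 600 ft.
ISA temperature at 600 ft = 15 − 2 × (600/1000) = 13.8°C.
ISA deviation = 47 − 13.8 = +33.2°C.
Density altitude = 600 + 120 × (33.2) = 4584 ft.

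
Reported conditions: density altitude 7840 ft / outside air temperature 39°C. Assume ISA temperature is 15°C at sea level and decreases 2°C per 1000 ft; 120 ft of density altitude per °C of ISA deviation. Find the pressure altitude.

DA = PA + 120 × (OAT − (15 − 2·PA/1000)) = PA + 120·OAT − 1800 + 0.24·PA = 1.24·PA + 120·OAT − 1800.
So 1.24·PA = 7840 − 120 × 39 + 1800 = 4960.
PA = 4960 / 1.24 = 4000 ft.

4000 ft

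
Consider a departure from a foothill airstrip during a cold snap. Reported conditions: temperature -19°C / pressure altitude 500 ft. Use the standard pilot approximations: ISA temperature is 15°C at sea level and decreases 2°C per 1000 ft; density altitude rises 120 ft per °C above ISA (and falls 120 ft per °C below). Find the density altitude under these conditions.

-3460 ft

ISA temperature at 500 ft = 15 − 2 × (500/1000) = 14°C.
ISA deviation = -19 − 14 = -33°C.
Density altitude = 500 + 120 × (-33) = 500 + (-3960) = -3460 ft.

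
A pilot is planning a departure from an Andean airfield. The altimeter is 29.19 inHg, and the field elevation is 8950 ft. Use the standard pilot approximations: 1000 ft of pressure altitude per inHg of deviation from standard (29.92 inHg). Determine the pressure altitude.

9680 ft

Pressure correction = (29.92 − 29.19) × 1000 = +730 ft.
Pressure altitude = 8950 + (+730) = 9680 ft.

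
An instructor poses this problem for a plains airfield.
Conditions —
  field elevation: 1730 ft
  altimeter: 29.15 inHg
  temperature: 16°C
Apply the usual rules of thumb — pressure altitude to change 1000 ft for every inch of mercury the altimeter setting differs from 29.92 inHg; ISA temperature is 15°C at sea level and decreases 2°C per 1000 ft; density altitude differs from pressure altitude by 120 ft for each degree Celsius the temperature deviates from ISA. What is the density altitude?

3220 ft

Pressure altitude = 1730 + (29.92 − 29.15) × 1000 = 1730 + (+770) = 2500 ft.
ISA temperature at 2500 ft = 15 − 2 × (2500/1000) = 10°C.
ISA deviation = 16 − 10 = +6°C.
Density altitude = 2500 + 120 × (6) = 3220 ft.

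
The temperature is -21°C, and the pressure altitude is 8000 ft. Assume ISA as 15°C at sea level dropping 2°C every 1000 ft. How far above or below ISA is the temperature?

ISA-20°C

ISA temperature at 8000 ft = 15 − 2 × (8000/1000) = -1°C.
Deviation = OAT − ISA = -21 − (-1) = -20°C.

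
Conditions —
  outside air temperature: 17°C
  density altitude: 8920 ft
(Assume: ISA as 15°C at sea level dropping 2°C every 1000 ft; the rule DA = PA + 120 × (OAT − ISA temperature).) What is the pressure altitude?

7000 ft

DA = PA + 120 × (OAT − (15 − 2·PA/1000)) = PA + 120·OAT − 1800 + 0.24·PA = 1.24·PA + 120·OAT − 1800.
So 1.24·PA = 8920 − 120 × 17 + 1800 = 8680.
PA = 8680 / 1.24 = 7000 ft.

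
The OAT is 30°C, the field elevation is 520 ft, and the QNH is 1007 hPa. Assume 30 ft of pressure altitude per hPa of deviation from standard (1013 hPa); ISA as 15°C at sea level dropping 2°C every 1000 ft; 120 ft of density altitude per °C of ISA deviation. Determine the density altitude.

Pressure altitude = 520 + (1013 − 1007) × 30 = 520 + (+180) = 700 ft.
ISA temperature at 700 ft = 15 − 2 × (700/1000) = 13.6°C.
ISA deviation = 30 − 13.6 = +16.4°C.
Density altitude = 700 + 120 × (16.4) = 2668 ft.

2668 ft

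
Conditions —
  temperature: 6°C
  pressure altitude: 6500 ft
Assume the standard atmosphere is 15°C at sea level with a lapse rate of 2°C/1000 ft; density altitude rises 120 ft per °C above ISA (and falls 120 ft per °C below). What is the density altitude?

6980 ft

ISA temperature at 6500 ft = 15 − 2 × (6500/1000) = 2°C.
ISA deviation = 6 − 2 = +4°C.
Density altitude = 6500 + 120 × (4) = 6500 + (+480) = 6980 ft.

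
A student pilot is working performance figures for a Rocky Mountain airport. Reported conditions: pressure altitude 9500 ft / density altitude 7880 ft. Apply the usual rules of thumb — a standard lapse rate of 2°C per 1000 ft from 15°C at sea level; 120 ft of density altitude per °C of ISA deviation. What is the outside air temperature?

-17.5°C

Density altitude − pressure altitude = 7880 − 9500 = -1620 ft.
At 120 ft/°C that is an ISA deviation of -1620/120 = -13.5°C.
ISA temperature at 9500 ft = 15 − 2 × (9500/1000) = -4°C.
OAT = ISA + deviation = -4 + (-13.5) = -17.5°C.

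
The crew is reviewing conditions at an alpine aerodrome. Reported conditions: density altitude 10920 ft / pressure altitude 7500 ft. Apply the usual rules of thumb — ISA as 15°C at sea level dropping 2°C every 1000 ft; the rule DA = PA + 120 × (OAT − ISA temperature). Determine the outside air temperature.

28.5°C

Density altitude − pressure altitude = 10920 − 7500 = +3420 ft.
At 120 ft/°C that is an ISA deviation of 3420/120 = +28.5°C.
ISA temperature at 7500 ft = 15 − 2 × (7500/1000) = 0°C.
OAT = ISA + deviation = 0 + (+28.5) = 28.5°C.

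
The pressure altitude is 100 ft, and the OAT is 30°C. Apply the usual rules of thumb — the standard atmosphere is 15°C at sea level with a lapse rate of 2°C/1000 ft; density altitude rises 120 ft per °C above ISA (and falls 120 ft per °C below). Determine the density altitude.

1924 ft

ISA temperature at 100 ft = 15 − 2 × (100/1000) = 14.8°C.
ISA deviation = 30 − 14.8 = +15.2°C.
Density altitude = 100 + 120 × (15.2) = 100 + (+1824) = 1924 ft.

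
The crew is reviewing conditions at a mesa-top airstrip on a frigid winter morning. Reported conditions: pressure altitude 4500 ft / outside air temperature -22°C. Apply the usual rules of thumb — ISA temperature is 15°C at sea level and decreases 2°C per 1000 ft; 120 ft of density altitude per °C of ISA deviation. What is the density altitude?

ISA temperature at 4500 ft = 15 − 2 × (4500/1000) = 6°C.
ISA deviation = -22 − 6 = -28°C.
Density altitude = 4500 + 120 × (-28) = 4500 + (-3360) = 1140 ft.

1140 ft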